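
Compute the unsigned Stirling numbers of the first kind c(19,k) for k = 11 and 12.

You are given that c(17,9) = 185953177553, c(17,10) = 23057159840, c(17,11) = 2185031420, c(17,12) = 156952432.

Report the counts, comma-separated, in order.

@18  (18,10):23057159840·17+185953177553→577924894833, (18,11):2185031420·17+23057159840→60202693980, (18,12):156952432·17+2185031420→4853222764
@19  (19,11):60202693980·18+577924894833→1661573386473, (19,12):4853222764·18+60202693980→147560703732
Read c(19,11) = 1661573386473, c(19,12) = 147560703732.

1661573386473, 147560703732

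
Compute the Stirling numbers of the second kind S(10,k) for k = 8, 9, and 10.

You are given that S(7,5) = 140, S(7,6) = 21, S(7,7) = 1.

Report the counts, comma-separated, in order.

750, 45, 1

[8] T[8,6]:6*21+140=266 · T[8,7]:7*1+21=28 · T[8,8]:8*0+1=1
[9] T[9,7]:7*28+266=462 · T[9,8]:8*1+28=36 · T[9,9]:9*0+1=1
[10] T[10,8]:8*36+462=750 · T[10,9]:9*1+36=45 · T[10,10]:10*0+1=1
Read S(10,8) = 750, S(10,9) = 45, S(10,10) = 1.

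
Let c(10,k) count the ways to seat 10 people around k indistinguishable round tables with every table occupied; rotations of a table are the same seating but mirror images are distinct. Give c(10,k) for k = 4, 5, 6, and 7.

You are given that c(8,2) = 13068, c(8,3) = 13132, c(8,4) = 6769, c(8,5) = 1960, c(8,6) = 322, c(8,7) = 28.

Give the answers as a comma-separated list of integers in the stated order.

@9  (9,3):13132·8+13068→118124, (9,4):6769·8+13132→67284, (9,5):1960·8+6769→22449, (9,6):322·8+1960→4536, (9,7):28·8+322→546
@10  (10,4):67284·9+118124→723680, (10,5):22449·9+67284→269325, (10,6):4536·9+22449→63273, (10,7):546·9+4536→9450
Read c(10,4) = 723680, c(10,5) = 269325, c(10,6) = 63273, c(10,7) = 9450.

723680, 269325, 63273, 9450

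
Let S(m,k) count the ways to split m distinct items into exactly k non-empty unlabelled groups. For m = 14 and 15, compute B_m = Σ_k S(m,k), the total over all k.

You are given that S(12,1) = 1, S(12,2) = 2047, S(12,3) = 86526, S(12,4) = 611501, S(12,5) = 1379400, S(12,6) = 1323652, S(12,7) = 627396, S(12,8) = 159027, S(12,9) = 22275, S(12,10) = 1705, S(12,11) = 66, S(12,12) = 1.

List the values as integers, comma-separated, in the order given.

[13] T[13,1]:1*1+0=1 · T[13,2]:2*2047+1=4095 · T[13,3]:3*86526+2047=261625 · T[13,4]:4*611501+86526=2532530 · T[13,5]:5*1379400+611501=7508501 · T[13,6]:6*1323652+1379400=9321312 · T[13,7]:7*627396+1323652=5715424 · T[13,8]:8*159027+627396=1899612 · T[13,9]:9*22275+159027=359502 · T[13,10]:10*1705+22275=39325 · T[13,11]:11*66+1705=2431 · T[13,12]:12*1+66=78 · T[13,13]:13*0+1=1
[14] T[14,1]:1*1+0=1 · T[14,2]:2*4095+1=8191 · T[14,3]:3*261625+4095=788970 · T[14,4]:4*2532530+261625=10391745 · T[14,5]:5*7508501+2532530=40075035 · T[14,6]:6*9321312+7508501=63436373 · T[14,7]:7*5715424+9321312=49329280 · T[14,8]:8*1899612+5715424=20912320 · T[14,9]:9*359502+1899612=5135130 · T[14,10]:10*39325+359502=752752 · T[14,11]:11*2431+39325=66066 · T[14,12]:12*78+2431=3367 · T[14,13]:13*1+78=91 · T[14,14]:14*0+1=1
[15] T[15,1]:1*1+0=1 · T[15,2]:2*8191+1=16383 · T[15,3]:3*788970+8191=2375101 · T[15,4]:4*10391745+788970=42355950 · T[15,5]:5*40075035+10391745=210766920 · T[15,6]:6*63436373+40075035=420693273 · T[15,7]:7*49329280+63436373=408741333 · T[15,8]:8*20912320+49329280=216627840 · T[15,9]:9*5135130+20912320=67128490 · T[15,10]:10*752752+5135130=12662650 · T[15,11]:11*66066+752752=1479478 · T[15,12]:12*3367+66066=106470 · T[15,13]:13*91+3367=4550 · T[15,14]:14*1+91=105 · T[15,15]:15*0+1=1
B_14 = ΣS(14,k) = 1+8191+788970+10391745+40075035+63436373+49329280+20912320+5135130+752752+66066+3367+91+1 = 190899322
B_15 = ΣS(15,k) = 1+16383+2375101+42355950+210766920+420693273+408741333+216627840+67128490+12662650+1479478+106470+4550+105+1 = 1382958545

190899322, 1382958545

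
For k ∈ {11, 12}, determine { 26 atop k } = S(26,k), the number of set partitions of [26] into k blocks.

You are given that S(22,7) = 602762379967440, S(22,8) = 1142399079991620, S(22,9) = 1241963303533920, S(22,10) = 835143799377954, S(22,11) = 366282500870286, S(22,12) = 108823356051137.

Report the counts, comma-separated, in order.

[23] T[23,8]:8*1142399079991620+602762379967440=9741955019900400 · T[23,9]:9*1241963303533920+1142399079991620=12320068811796900 · T[23,10]:10*835143799377954+1241963303533920=9593401297313460 · T[23,11]:11*366282500870286+835143799377954=4864251308951100 · T[23,12]:12*108823356051137+366282500870286=1672162773483930
[24] T[24,9]:9*12320068811796900+9741955019900400=120622574326072500 · T[24,10]:10*9593401297313460+12320068811796900=108254081784931500 · T[24,11]:11*4864251308951100+9593401297313460=63100165695775560 · T[24,12]:12*1672162773483930+4864251308951100=24930204590758260
[25] T[25,10]:10*108254081784931500+120622574326072500=1203163392175387500 · T[25,11]:11*63100165695775560+108254081784931500=802355904438462660 · T[25,12]:12*24930204590758260+63100165695775560=362262620784874680
[26] T[26,11]:11*802355904438462660+1203163392175387500=10029078340998476760 · T[26,12]:12*362262620784874680+802355904438462660=5149507353856958820
Read S(26,11) = 10029078340998476760, S(26,12) = 5149507353856958820.

10029078340998476760, 5149507353856958820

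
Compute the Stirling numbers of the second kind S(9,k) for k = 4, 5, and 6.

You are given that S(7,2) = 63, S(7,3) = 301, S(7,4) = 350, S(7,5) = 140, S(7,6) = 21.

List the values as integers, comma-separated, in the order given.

7770, 6951, 2646

row 8: T[8][3]=3·301+63=966  T[8][4]=4·350+301=1701  T[8][5]=5·140+350=1050  T[8][6]=6·21+140=266
row 9: T[9][4]=4·1701+966=7770  T[9][5]=5·1050+1701=6951  T[9][6]=6·266+1050=2646
Read S(9,4) = 7770, S(9,5) = 6951, S(9,6) = 2646.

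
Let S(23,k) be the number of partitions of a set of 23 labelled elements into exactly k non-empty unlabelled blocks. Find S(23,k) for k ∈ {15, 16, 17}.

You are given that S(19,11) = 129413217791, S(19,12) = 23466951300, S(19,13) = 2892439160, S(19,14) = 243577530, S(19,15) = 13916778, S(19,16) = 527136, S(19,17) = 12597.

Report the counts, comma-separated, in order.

8479404429331, 762361127264, 49916988803

[20] T[20,12]:12*23466951300+129413217791=411016633391 · T[20,13]:13*2892439160+23466951300=61068660380 · T[20,14]:14*243577530+2892439160=6302524580 · T[20,15]:15*13916778+243577530=452329200 · T[20,16]:16*527136+13916778=22350954 · T[20,17]:17*12597+527136=741285
[21] T[21,13]:13*61068660380+411016633391=1204909218331 · T[21,14]:14*6302524580+61068660380=149304004500 · T[21,15]:15*452329200+6302524580=13087462580 · T[21,16]:16*22350954+452329200=809944464 · T[21,17]:17*741285+22350954=34952799
[22] T[22,14]:14*149304004500+1204909218331=3295165281331 · T[22,15]:15*13087462580+149304004500=345615943200 · T[22,16]:16*809944464+13087462580=26046574004 · T[22,17]:17*34952799+809944464=1404142047
[23] T[23,15]:15*345615943200+3295165281331=8479404429331 · T[23,16]:16*26046574004+345615943200=762361127264 · T[23,17]:17*1404142047+26046574004=49916988803
Read S(23,15) = 8479404429331, S(23,16) = 762361127264, S(23,17) = 49916988803.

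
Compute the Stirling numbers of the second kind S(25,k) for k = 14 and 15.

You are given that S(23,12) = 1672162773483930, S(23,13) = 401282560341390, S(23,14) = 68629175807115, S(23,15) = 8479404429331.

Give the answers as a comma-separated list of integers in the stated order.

[24] T[24,13]:13*401282560341390+1672162773483930=6888836057922000 · T[24,14]:14*68629175807115+401282560341390=1362091021641000 · T[24,15]:15*8479404429331+68629175807115=195820242247080
[25] T[25,14]:14*1362091021641000+6888836057922000=25958110360896000 · T[25,15]:15*195820242247080+1362091021641000=4299394655347200
Read S(25,14) = 25958110360896000, S(25,15) = 4299394655347200.

25958110360896000, 4299394655347200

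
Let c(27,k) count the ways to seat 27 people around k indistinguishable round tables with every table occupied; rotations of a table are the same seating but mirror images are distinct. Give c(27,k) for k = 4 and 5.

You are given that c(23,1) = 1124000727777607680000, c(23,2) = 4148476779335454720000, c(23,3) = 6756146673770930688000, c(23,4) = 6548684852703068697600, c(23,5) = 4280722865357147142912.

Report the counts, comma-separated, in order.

2761307967193712729035776000, 1945067308917524165279692800

row 24: T[24][1]=23·1124000727777607680000+0=25852016738884976640000  T[24][2]=23·4148476779335454720000+1124000727777607680000=96538966652493066240000  T[24][3]=23·6756146673770930688000+4148476779335454720000=159539850276066860544000  T[24][4]=23·6548684852703068697600+6756146673770930688000=157375898285941510732800  T[24][5]=23·4280722865357147142912+6548684852703068697600=105005310755917452984576
row 25: T[25][2]=24·96538966652493066240000+25852016738884976640000=2342787216398718566400000  T[25][3]=24·159539850276066860544000+96538966652493066240000=3925495373278097719296000  T[25][4]=24·157375898285941510732800+159539850276066860544000=3936561409138663118131200  T[25][5]=24·105005310755917452984576+157375898285941510732800=2677503356427960382362624
row 26: T[26][3]=25·3925495373278097719296000+2342787216398718566400000=100480171548351161548800000  T[26][4]=25·3936561409138663118131200+3925495373278097719296000=102339530601744675672576000  T[26][5]=25·2677503356427960382362624+3936561409138663118131200=70874145319837672677196800
row 27: T[27][4]=26·102339530601744675672576000+100480171548351161548800000=2761307967193712729035776000  T[27][5]=26·70874145319837672677196800+102339530601744675672576000=1945067308917524165279692800
Read c(27,4) = 2761307967193712729035776000, c(27,5) = 1945067308917524165279692800.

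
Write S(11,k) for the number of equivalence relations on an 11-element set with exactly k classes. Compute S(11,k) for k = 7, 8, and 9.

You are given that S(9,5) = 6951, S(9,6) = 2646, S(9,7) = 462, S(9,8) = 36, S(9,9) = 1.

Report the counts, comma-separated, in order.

63987, 11880, 1155

[10] T[10,6]:6*2646+6951=22827 · T[10,7]:7*462+2646=5880 · T[10,8]:8*36+462=750 · T[10,9]:9*1+36=45
[11] T[11,7]:7*5880+22827=63987 · T[11,8]:8*750+5880=11880 · T[11,9]:9*45+750=1155
Read S(11,7) = 63987, S(11,8) = 11880, S(11,9) = 1155.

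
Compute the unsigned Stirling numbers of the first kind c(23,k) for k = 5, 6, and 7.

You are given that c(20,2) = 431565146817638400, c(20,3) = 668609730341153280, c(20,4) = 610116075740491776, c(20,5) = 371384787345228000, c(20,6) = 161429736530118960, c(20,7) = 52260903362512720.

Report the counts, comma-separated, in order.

@21  (21,3):668609730341153280·20+431565146817638400→13803759753640704000, (21,4):610116075740491776·20+668609730341153280→12870931245150988800, (21,5):371384787345228000·20+610116075740491776→8037811822645051776, (21,6):161429736530118960·20+371384787345228000→3599979517947607200, (21,7):52260903362512720·20+161429736530118960→1206647803780373360
@22  (22,4):12870931245150988800·21+13803759753640704000→284093315901811468800, (22,5):8037811822645051776·21+12870931245150988800→181664979520697076096, (22,6):3599979517947607200·21+8037811822645051776→83637381699544802976, (22,7):1206647803780373360·21+3599979517947607200→28939583397335447760
@23  (23,5):181664979520697076096·22+284093315901811468800→4280722865357147142912, (23,6):83637381699544802976·22+181664979520697076096→2021687376910682741568, (23,7):28939583397335447760·22+83637381699544802976→720308216440924653696
Read c(23,5) = 4280722865357147142912, c(23,6) = 2021687376910682741568, c(23,7) = 720308216440924653696.

4280722865357147142912, 2021687376910682741568, 720308216440924653696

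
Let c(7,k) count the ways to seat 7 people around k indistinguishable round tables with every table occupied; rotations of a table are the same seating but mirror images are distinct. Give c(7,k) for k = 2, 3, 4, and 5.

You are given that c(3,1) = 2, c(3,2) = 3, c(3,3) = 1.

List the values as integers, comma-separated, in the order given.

1764, 1624, 735, 175

r4: T_4,1=3×2+0=6; T_4,2=3×3+2=11; T_4,3=3×1+3=6; T_4,4=3×0+1=1
r5: T_5,1=4×6+0=24; T_5,2=4×11+6=50; T_5,3=4×6+11=35; T_5,4=4×1+6=10; T_5,5=4×0+1=1
r6: T_6,1=5×24+0=120; T_6,2=5×50+24=274; T_6,3=5×35+50=225; T_6,4=5×10+35=85; T_6,5=5×1+10=15
r7: T_7,2=6×274+120=1764; T_7,3=6×225+274=1624; T_7,4=6×85+225=735; T_7,5=6×15+85=175
Read c(7,2) = 1764, c(7,3) = 1624, c(7,4) = 735, c(7,5) = 175.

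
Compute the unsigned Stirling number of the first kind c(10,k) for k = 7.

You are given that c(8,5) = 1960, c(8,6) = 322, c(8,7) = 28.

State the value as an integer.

r9: T_9,6=8×322+1960=4536; T_9,7=8×28+322=546
r10: T_10,7=9×546+4536=9450
Read c(10,7) = 9450.

9450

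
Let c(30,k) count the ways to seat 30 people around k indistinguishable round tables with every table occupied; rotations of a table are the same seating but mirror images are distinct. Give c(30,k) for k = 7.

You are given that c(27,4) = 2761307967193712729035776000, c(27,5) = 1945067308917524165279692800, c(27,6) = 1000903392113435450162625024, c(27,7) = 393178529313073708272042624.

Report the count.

r28: T_28,5=27×1945067308917524165279692800+2761307967193712729035776000=55278125307966865191587481600; T_28,6=27×1000903392113435450162625024+1945067308917524165279692800=28969458895980281319670568448; T_28,7=27×393178529313073708272042624+1000903392113435450162625024=11616723683566425573507775872
r29: T_29,6=28×28969458895980281319670568448+55278125307966865191587481600=866422974395414742142363398144; T_29,7=28×11616723683566425573507775872+28969458895980281319670568448=354237722035840197377888292864
r30: T_30,7=29×354237722035840197377888292864+866422974395414742142363398144=11139316913434780466101123891200
Read c(30,7) = 11139316913434780466101123891200.

11139316913434780466101123891200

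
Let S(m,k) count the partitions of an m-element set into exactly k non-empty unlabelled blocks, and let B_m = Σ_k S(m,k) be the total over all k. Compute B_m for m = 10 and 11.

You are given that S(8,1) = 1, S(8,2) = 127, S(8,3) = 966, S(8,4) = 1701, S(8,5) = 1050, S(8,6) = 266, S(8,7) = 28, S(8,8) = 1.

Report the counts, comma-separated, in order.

115975, 678570

@9  (9,1):1·1+0→1, (9,2):127·2+1→255, (9,3):966·3+127→3025, (9,4):1701·4+966→7770, (9,5):1050·5+1701→6951, (9,6):266·6+1050→2646, (9,7):28·7+266→462, (9,8):1·8+28→36, (9,9):0·9+1→1
@10  (10,1):1·1+0→1, (10,2):255·2+1→511, (10,3):3025·3+255→9330, (10,4):7770·4+3025→34105, (10,5):6951·5+7770→42525, (10,6):2646·6+6951→22827, (10,7):462·7+2646→5880, (10,8):36·8+462→750, (10,9):1·9+36→45, (10,10):0·10+1→1
@11  (11,1):1·1+0→1, (11,2):511·2+1→1023, (11,3):9330·3+511→28501, (11,4):34105·4+9330→145750, (11,5):42525·5+34105→246730, (11,6):22827·6+42525→179487, (11,7):5880·7+22827→63987, (11,8):750·8+5880→11880, (11,9):45·9+750→1155, (11,10):1·10+45→55, (11,11):0·11+1→1
B_10 = ΣS(10,k) = 1+511+9330+34105+42525+22827+5880+750+45+1 = 115975
B_11 = ΣS(11,k) = 1+1023+28501+145750+246730+179487+63987+11880+1155+55+1 = 678570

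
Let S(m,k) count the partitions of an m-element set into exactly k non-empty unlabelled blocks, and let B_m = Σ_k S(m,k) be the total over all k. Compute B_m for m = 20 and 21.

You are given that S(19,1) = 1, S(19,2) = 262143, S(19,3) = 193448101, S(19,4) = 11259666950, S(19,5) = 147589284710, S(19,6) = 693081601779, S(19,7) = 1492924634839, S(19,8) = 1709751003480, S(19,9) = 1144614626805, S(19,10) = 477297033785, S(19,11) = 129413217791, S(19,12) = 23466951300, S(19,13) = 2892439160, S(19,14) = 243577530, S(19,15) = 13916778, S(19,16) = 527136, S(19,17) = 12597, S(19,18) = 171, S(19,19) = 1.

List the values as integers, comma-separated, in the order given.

51724158235372, 474869816156751

row 20: T[20][1]=1·1+0=1  T[20][2]=2·262143+1=524287  T[20][3]=3·193448101+262143=580606446  T[20][4]=4·11259666950+193448101=45232115901  T[20][5]=5·147589284710+11259666950=749206090500  T[20][6]=6·693081601779+147589284710=4306078895384  T[20][7]=7·1492924634839+693081601779=11143554045652  T[20][8]=8·1709751003480+1492924634839=15170932662679  T[20][9]=9·1144614626805+1709751003480=12011282644725  T[20][10]=10·477297033785+1144614626805=5917584964655  T[20][11]=11·129413217791+477297033785=1900842429486  T[20][12]=12·23466951300+129413217791=411016633391  T[20][13]=13·2892439160+23466951300=61068660380  T[20][14]=14·243577530+2892439160=6302524580  T[20][15]=15·13916778+243577530=452329200  T[20][16]=16·527136+13916778=22350954  T[20][17]=17·12597+527136=741285  T[20][18]=18·171+12597=15675  T[20][19]=19·1+171=190  T[20][20]=20·0+1=1
row 21: T[21][1]=1·1+0=1  T[21][2]=2·524287+1=1048575  T[21][3]=3·580606446+524287=1742343625  T[21][4]=4·45232115901+580606446=181509070050  T[21][5]=5·749206090500+45232115901=3791262568401  T[21][6]=6·4306078895384+749206090500=26585679462804  T[21][7]=7·11143554045652+4306078895384=82310957214948  T[21][8]=8·15170932662679+11143554045652=132511015347084  T[21][9]=9·12011282644725+15170932662679=123272476465204  T[21][10]=10·5917584964655+12011282644725=71187132291275  T[21][11]=11·1900842429486+5917584964655=26826851689001  T[21][12]=12·411016633391+1900842429486=6833042030178  T[21][13]=13·61068660380+411016633391=1204909218331  T[21][14]=14·6302524580+61068660380=149304004500  T[21][15]=15·452329200+6302524580=13087462580  T[21][16]=16·22350954+452329200=809944464  T[21][17]=17·741285+22350954=34952799  T[21][18]=18·15675+741285=1023435  T[21][19]=19·190+15675=19285  T[21][20]=20·1+190=210  T[21][21]=21·0+1=1
B_20 = ΣS(20,k) = 1+524287+580606446+45232115901+749206090500+4306078895384+11143554045652+15170932662679+12011282644725+5917584964655+1900842429486+411016633391+61068660380+6302524580+452329200+22350954+741285+15675+190+1 = 51724158235372
B_21 = ΣS(21,k) = 1+1048575+1742343625+181509070050+3791262568401+26585679462804+82310957214948+132511015347084+123272476465204+71187132291275+26826851689001+6833042030178+1204909218331+149304004500+13087462580+809944464+34952799+1023435+19285+210+1 = 474869816156751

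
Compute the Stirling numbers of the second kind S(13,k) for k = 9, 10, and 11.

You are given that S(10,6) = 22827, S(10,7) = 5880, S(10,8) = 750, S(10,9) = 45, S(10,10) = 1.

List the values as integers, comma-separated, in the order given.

359502, 39325, 2431

i=11: T(11,7)=22827+7·5880=63987 | T(11,8)=5880+8·750=11880 | T(11,9)=750+9·45=1155 | T(11,10)=45+10·1=55 | T(11,11)=1+11·0=1
i=12: T(12,8)=63987+8·11880=159027 | T(12,9)=11880+9·1155=22275 | T(12,10)=1155+10·55=1705 | T(12,11)=55+11·1=66
i=13: T(13,9)=159027+9·22275=359502 | T(13,10)=22275+10·1705=39325 | T(13,11)=1705+11·66=2431
Read S(13,9) = 359502, S(13,10) = 39325, S(13,11) = 2431.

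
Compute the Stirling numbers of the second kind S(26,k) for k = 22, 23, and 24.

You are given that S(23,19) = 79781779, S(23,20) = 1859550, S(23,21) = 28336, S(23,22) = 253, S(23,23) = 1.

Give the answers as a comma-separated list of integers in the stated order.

238929405, 4126200, 47450

i=24: T(24,20)=79781779+20·1859550=116972779 | T(24,21)=1859550+21·28336=2454606 | T(24,22)=28336+22·253=33902 | T(24,23)=253+23·1=276 | T(24,24)=1+24·0=1
i=25: T(25,21)=116972779+21·2454606=168519505 | T(25,22)=2454606+22·33902=3200450 | T(25,23)=33902+23·276=40250 | T(25,24)=276+24·1=300
i=26: T(26,22)=168519505+22·3200450=238929405 | T(26,23)=3200450+23·40250=4126200 | T(26,24)=40250+24·300=47450
Read S(26,22) = 238929405, S(26,23) = 4126200, S(26,24) = 47450.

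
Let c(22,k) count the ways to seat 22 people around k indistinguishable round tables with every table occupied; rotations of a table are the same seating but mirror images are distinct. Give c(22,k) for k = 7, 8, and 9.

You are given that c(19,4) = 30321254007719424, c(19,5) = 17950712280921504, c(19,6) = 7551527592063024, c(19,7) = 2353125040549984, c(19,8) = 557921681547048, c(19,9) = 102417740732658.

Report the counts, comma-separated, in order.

28939583397335447760, 7744654310169576800, 1634980697246583456

[20] T[20,5]:19*17950712280921504+30321254007719424=371384787345228000 · T[20,6]:19*7551527592063024+17950712280921504=161429736530118960 · T[20,7]:19*2353125040549984+7551527592063024=52260903362512720 · T[20,8]:19*557921681547048+2353125040549984=12953636989943896 · T[20,9]:19*102417740732658+557921681547048=2503858755467550
[21] T[21,6]:20*161429736530118960+371384787345228000=3599979517947607200 · T[21,7]:20*52260903362512720+161429736530118960=1206647803780373360 · T[21,8]:20*12953636989943896+52260903362512720=311333643161390640 · T[21,9]:20*2503858755467550+12953636989943896=63030812099294896
[22] T[22,7]:21*1206647803780373360+3599979517947607200=28939583397335447760 · T[22,8]:21*311333643161390640+1206647803780373360=7744654310169576800 · T[22,9]:21*63030812099294896+311333643161390640=1634980697246583456
Read c(22,7) = 28939583397335447760, c(22,8) = 7744654310169576800, c(22,9) = 1634980697246583456.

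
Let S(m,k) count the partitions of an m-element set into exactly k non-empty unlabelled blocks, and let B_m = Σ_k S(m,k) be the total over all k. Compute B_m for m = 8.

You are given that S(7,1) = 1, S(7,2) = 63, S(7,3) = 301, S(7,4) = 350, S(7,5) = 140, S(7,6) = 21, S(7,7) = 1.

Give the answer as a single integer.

@8  (8,1):1·1+0→1, (8,2):63·2+1→127, (8,3):301·3+63→966, (8,4):350·4+301→1701, (8,5):140·5+350→1050, (8,6):21·6+140→266, (8,7):1·7+21→28, (8,8):0·8+1→1
B_8 = ΣS(8,k) = 1+127+966+1701+1050+266+28+1 = 4140

4140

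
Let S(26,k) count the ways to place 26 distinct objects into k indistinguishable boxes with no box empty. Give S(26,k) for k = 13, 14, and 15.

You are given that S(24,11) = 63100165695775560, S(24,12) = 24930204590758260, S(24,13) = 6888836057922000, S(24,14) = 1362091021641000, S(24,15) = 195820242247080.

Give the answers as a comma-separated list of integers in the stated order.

1850568574253550060, 477898618396288260, 90449030191104000

row 25: T[25][12]=12·24930204590758260+63100165695775560=362262620784874680  T[25][13]=13·6888836057922000+24930204590758260=114485073343744260  T[25][14]=14·1362091021641000+6888836057922000=25958110360896000  T[25][15]=15·195820242247080+1362091021641000=4299394655347200
row 26: T[26][13]=13·114485073343744260+362262620784874680=1850568574253550060  T[26][14]=14·25958110360896000+114485073343744260=477898618396288260  T[26][15]=15·4299394655347200+25958110360896000=90449030191104000
Read S(26,13) = 1850568574253550060, S(26,14) = 477898618396288260, S(26,15) = 90449030191104000.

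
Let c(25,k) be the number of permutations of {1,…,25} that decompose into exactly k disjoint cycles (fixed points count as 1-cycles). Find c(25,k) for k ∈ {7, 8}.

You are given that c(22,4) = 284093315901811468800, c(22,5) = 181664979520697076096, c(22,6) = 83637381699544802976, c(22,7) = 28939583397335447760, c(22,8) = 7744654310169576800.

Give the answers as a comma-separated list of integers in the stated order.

496910165055549644836800, 145901905527662649288000

row 23: T[23][5]=22·181664979520697076096+284093315901811468800=4280722865357147142912  T[23][6]=22·83637381699544802976+181664979520697076096=2021687376910682741568  T[23][7]=22·28939583397335447760+83637381699544802976=720308216440924653696  T[23][8]=22·7744654310169576800+28939583397335447760=199321978221066137360
row 24: T[24][6]=23·2021687376910682741568+4280722865357147142912=50779532534302850198976  T[24][7]=23·720308216440924653696+2021687376910682741568=18588776355051949776576  T[24][8]=23·199321978221066137360+720308216440924653696=5304713715525445812976
row 25: T[25][7]=24·18588776355051949776576+50779532534302850198976=496910165055549644836800  T[25][8]=24·5304713715525445812976+18588776355051949776576=145901905527662649288000
Read c(25,7) = 496910165055549644836800, c(25,8) = 145901905527662649288000.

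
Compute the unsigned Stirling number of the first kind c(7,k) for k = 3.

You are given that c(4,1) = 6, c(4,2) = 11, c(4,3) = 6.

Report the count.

1624

r5: T_5,1=4×6+0=24; T_5,2=4×11+6=50; T_5,3=4×6+11=35
r6: T_6,2=5×50+24=274; T_6,3=5×35+50=225
r7: T_7,3=6×225+274=1624
Read c(7,3) = 1624.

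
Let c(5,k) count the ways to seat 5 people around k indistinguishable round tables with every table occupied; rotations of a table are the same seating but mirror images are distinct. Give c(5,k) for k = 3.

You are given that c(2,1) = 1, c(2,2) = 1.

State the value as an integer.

r3: T_3,1=2×1+0=2; T_3,2=2×1+1=3; T_3,3=2×0+1=1
r4: T_4,2=3×3+2=11; T_4,3=3×1+3=6
r5: T_5,3=4×6+11=35
Read c(5,3) = 35.

35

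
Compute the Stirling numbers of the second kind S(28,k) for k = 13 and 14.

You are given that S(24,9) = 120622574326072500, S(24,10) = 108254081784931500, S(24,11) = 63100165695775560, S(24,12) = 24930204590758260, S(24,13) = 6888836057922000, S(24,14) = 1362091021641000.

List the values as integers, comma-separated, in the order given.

451512851236272407400, 148782988064375309400

@25  (25,10):108254081784931500·10+120622574326072500→1203163392175387500, (25,11):63100165695775560·11+108254081784931500→802355904438462660, (25,12):24930204590758260·12+63100165695775560→362262620784874680, (25,13):6888836057922000·13+24930204590758260→114485073343744260, (25,14):1362091021641000·14+6888836057922000→25958110360896000
@26  (26,11):802355904438462660·11+1203163392175387500→10029078340998476760, (26,12):362262620784874680·12+802355904438462660→5149507353856958820, (26,13):114485073343744260·13+362262620784874680→1850568574253550060, (26,14):25958110360896000·14+114485073343744260→477898618396288260
@27  (27,12):5149507353856958820·12+10029078340998476760→71823166587281982600, (27,13):1850568574253550060·13+5149507353856958820→29206898819153109600, (27,14):477898618396288260·14+1850568574253550060→8541149231801585700
@28  (28,13):29206898819153109600·13+71823166587281982600→451512851236272407400, (28,14):8541149231801585700·14+29206898819153109600→148782988064375309400
Read S(28,13) = 451512851236272407400, S(28,14) = 148782988064375309400.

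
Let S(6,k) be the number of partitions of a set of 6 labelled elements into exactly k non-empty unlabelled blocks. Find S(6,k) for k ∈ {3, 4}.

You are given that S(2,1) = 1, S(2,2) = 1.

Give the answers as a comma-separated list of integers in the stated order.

r3: T_3,1=1×1+0=1; T_3,2=2×1+1=3; T_3,3=3×0+1=1
r4: T_4,1=1×1+0=1; T_4,2=2×3+1=7; T_4,3=3×1+3=6; T_4,4=4×0+1=1
r5: T_5,2=2×7+1=15; T_5,3=3×6+7=25; T_5,4=4×1+6=10
r6: T_6,3=3×25+15=90; T_6,4=4×10+25=65
Read S(6,3) = 90, S(6,4) = 65.

90, 65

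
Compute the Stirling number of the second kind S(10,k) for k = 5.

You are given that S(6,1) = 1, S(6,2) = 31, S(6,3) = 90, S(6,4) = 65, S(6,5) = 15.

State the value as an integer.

[7] T[7,2]:2*31+1=63 · T[7,3]:3*90+31=301 · T[7,4]:4*65+90=350 · T[7,5]:5*15+65=140
[8] T[8,3]:3*301+63=966 · T[8,4]:4*350+301=1701 · T[8,5]:5*140+350=1050
[9] T[9,4]:4*1701+966=7770 · T[9,5]:5*1050+1701=6951
[10] T[10,5]:5*6951+7770=42525
Read S(10,5) = 42525.

42525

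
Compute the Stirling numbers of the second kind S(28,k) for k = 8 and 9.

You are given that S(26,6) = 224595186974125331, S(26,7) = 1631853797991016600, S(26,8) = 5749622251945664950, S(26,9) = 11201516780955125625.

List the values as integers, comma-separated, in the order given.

392678226281361931131, 1006698291338432496375

@27  (27,7):1631853797991016600·7+224595186974125331→11647571772911241531, (27,8):5749622251945664950·8+1631853797991016600→47628831813556336200, (27,9):11201516780955125625·9+5749622251945664950→106563273280541795575
@28  (28,8):47628831813556336200·8+11647571772911241531→392678226281361931131, (28,9):106563273280541795575·9+47628831813556336200→1006698291338432496375
Read S(28,8) = 392678226281361931131, S(28,9) = 1006698291338432496375.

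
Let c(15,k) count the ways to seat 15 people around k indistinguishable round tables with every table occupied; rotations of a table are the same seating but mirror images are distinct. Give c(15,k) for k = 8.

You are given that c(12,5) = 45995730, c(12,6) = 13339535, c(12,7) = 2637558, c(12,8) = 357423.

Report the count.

@13  (13,6):13339535·12+45995730→206070150, (13,7):2637558·12+13339535→44990231, (13,8):357423·12+2637558→6926634
@14  (14,7):44990231·13+206070150→790943153, (14,8):6926634·13+44990231→135036473
@15  (15,8):135036473·14+790943153→2681453775
Read c(15,8) = 2681453775.

2681453775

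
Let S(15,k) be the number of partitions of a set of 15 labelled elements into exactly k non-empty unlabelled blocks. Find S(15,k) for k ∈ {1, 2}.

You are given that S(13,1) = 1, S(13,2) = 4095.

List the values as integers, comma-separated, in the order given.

r14: T_14,1=1×1+0=1; T_14,2=2×4095+1=8191
r15: T_15,1=1×1+0=1; T_15,2=2×8191+1=16383
Read S(15,1) = 1, S(15,2) = 16383.

1, 16383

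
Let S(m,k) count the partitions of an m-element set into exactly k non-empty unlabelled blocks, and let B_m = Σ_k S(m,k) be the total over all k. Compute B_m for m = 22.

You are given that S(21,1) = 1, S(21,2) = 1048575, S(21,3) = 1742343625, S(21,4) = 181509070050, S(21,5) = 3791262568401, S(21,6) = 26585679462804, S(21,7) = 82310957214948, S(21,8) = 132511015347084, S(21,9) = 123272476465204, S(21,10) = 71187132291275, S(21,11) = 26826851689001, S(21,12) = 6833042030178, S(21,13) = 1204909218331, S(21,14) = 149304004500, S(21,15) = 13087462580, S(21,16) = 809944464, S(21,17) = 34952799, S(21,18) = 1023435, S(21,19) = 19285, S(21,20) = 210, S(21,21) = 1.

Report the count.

4506715738447323

row 22: T[22][1]=1·1+0=1  T[22][2]=2·1048575+1=2097151  T[22][3]=3·1742343625+1048575=5228079450  T[22][4]=4·181509070050+1742343625=727778623825  T[22][5]=5·3791262568401+181509070050=19137821912055  T[22][6]=6·26585679462804+3791262568401=163305339345225  T[22][7]=7·82310957214948+26585679462804=602762379967440  T[22][8]=8·132511015347084+82310957214948=1142399079991620  T[22][9]=9·123272476465204+132511015347084=1241963303533920  T[22][10]=10·71187132291275+123272476465204=835143799377954  T[22][11]=11·26826851689001+71187132291275=366282500870286  T[22][12]=12·6833042030178+26826851689001=108823356051137  T[22][13]=13·1204909218331+6833042030178=22496861868481  T[22][14]=14·149304004500+1204909218331=3295165281331  T[22][15]=15·13087462580+149304004500=345615943200  T[22][16]=16·809944464+13087462580=26046574004  T[22][17]=17·34952799+809944464=1404142047  T[22][18]=18·1023435+34952799=53374629  T[22][19]=19·19285+1023435=1389850  T[22][20]=20·210+19285=23485  T[22][21]=21·1+210=231  T[22][22]=22·0+1=1
B_22 = ΣS(22,k) = 1+2097151+5228079450+727778623825+19137821912055+163305339345225+602762379967440+1142399079991620+1241963303533920+835143799377954+366282500870286+108823356051137+22496861868481+3295165281331+345615943200+26046574004+1404142047+53374629+1389850+23485+231+1 = 4506715738447323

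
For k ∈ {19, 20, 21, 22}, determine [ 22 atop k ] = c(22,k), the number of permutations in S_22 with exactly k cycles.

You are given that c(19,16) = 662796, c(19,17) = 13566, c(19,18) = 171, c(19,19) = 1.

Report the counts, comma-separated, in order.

1689765, 25025, 231, 1

@20  (20,17):13566·19+662796→920550, (20,18):171·19+13566→16815, (20,19):1·19+171→190, (20,20):0·19+1→1
@21  (21,18):16815·20+920550→1256850, (21,19):190·20+16815→20615, (21,20):1·20+190→210, (21,21):0·20+1→1
@22  (22,19):20615·21+1256850→1689765, (22,20):210·21+20615→25025, (22,21):1·21+210→231, (22,22):0·21+1→1
Read c(22,19) = 1689765, c(22,20) = 25025, c(22,21) = 231, c(22,22) = 1.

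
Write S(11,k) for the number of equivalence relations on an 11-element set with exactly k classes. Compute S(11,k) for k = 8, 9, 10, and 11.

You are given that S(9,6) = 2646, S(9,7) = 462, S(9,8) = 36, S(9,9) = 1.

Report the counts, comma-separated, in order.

row 10: T[10][7]=7·462+2646=5880  T[10][8]=8·36+462=750  T[10][9]=9·1+36=45  T[10][10]=10·0+1=1
row 11: T[11][8]=8·750+5880=11880  T[11][9]=9·45+750=1155  T[11][10]=10·1+45=55  T[11][11]=11·0+1=1
Read S(11,8) = 11880, S(11,9) = 1155, S(11,10) = 55, S(11,11) = 1.

11880, 1155, 55, 1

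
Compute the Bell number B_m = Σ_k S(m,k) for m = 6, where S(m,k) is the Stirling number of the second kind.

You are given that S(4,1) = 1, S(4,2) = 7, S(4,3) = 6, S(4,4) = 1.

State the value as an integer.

203

@5  (5,1):1·1+0→1, (5,2):7·2+1→15, (5,3):6·3+7→25, (5,4):1·4+6→10, (5,5):0·5+1→1
@6  (6,1):1·1+0→1, (6,2):15·2+1→31, (6,3):25·3+15→90, (6,4):10·4+25→65, (6,5):1·5+10→15, (6,6):0·6+1→1
B_6 = ΣS(6,k) = 1+31+90+65+15+1 = 203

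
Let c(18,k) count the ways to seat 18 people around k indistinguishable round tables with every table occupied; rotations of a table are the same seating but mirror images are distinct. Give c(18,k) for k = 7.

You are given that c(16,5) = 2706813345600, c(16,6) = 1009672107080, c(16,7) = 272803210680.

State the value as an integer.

[17] T[17,6]:16*1009672107080+2706813345600=18861567058880 · T[17,7]:16*272803210680+1009672107080=5374523477960
[18] T[18,7]:17*5374523477960+18861567058880=110228466184200
Read c(18,7) = 110228466184200.

110228466184200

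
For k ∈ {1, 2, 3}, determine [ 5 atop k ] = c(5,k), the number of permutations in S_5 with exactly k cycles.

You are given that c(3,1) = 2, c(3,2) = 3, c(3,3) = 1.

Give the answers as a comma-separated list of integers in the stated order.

24, 50, 35

i=4: T(4,1)=0+3·2=6 | T(4,2)=2+3·3=11 | T(4,3)=3+3·1=6
i=5: T(5,1)=0+4·6=24 | T(5,2)=6+4·11=50 | T(5,3)=11+4·6=35
Read c(5,1) = 24, c(5,2) = 50, c(5,3) = 35.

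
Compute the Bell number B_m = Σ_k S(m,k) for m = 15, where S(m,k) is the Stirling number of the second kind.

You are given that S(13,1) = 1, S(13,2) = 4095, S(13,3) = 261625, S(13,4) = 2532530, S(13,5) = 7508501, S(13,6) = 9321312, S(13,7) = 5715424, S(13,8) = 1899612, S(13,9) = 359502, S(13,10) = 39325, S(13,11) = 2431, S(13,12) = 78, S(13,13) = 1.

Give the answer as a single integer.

1382958545

[14] T[14,1]:1*1+0=1 · T[14,2]:2*4095+1=8191 · T[14,3]:3*261625+4095=788970 · T[14,4]:4*2532530+261625=10391745 · T[14,5]:5*7508501+2532530=40075035 · T[14,6]:6*9321312+7508501=63436373 · T[14,7]:7*5715424+9321312=49329280 · T[14,8]:8*1899612+5715424=20912320 · T[14,9]:9*359502+1899612=5135130 · T[14,10]:10*39325+359502=752752 · T[14,11]:11*2431+39325=66066 · T[14,12]:12*78+2431=3367 · T[14,13]:13*1+78=91 · T[14,14]:14*0+1=1
[15] T[15,1]:1*1+0=1 · T[15,2]:2*8191+1=16383 · T[15,3]:3*788970+8191=2375101 · T[15,4]:4*10391745+788970=42355950 · T[15,5]:5*40075035+10391745=210766920 · T[15,6]:6*63436373+40075035=420693273 · T[15,7]:7*49329280+63436373=408741333 · T[15,8]:8*20912320+49329280=216627840 · T[15,9]:9*5135130+20912320=67128490 · T[15,10]:10*752752+5135130=12662650 · T[15,11]:11*66066+752752=1479478 · T[15,12]:12*3367+66066=106470 · T[15,13]:13*91+3367=4550 · T[15,14]:14*1+91=105 · T[15,15]:15*0+1=1
B_15 = ΣS(15,k) = 1+16383+2375101+42355950+210766920+420693273+408741333+216627840+67128490+12662650+1479478+106470+4550+105+1 = 1382958545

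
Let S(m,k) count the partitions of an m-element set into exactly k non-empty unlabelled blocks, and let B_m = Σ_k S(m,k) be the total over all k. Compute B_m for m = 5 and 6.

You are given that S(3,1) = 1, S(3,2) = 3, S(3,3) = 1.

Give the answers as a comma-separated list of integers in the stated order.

@4  (4,1):1·1+0→1, (4,2):3·2+1→7, (4,3):1·3+3→6, (4,4):0·4+1→1
@5  (5,1):1·1+0→1, (5,2):7·2+1→15, (5,3):6·3+7→25, (5,4):1·4+6→10, (5,5):0·5+1→1
@6  (6,1):1·1+0→1, (6,2):15·2+1→31, (6,3):25·3+15→90, (6,4):10·4+25→65, (6,5):1·5+10→15, (6,6):0·6+1→1
B_5 = ΣS(5,k) = 1+15+25+10+1 = 52
B_6 = ΣS(6,k) = 1+31+90+65+15+1 = 203

52, 203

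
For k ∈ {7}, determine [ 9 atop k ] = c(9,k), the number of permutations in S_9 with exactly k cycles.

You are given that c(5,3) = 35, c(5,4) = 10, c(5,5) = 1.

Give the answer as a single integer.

row 6: T[6][4]=5·10+35=85  T[6][5]=5·1+10=15  T[6][6]=5·0+1=1
row 7: T[7][5]=6·15+85=175  T[7][6]=6·1+15=21  T[7][7]=6·0+1=1
row 8: T[8][6]=7·21+175=322  T[8][7]=7·1+21=28
row 9: T[9][7]=8·28+322=546
Read c(9,7) = 546.

546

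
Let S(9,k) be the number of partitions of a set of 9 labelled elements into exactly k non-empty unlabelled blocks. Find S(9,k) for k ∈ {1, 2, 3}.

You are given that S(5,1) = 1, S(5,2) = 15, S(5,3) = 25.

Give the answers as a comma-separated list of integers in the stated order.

1, 255, 3025

[6] T[6,1]:1*1+0=1 · T[6,2]:2*15+1=31 · T[6,3]:3*25+15=90
[7] T[7,1]:1*1+0=1 · T[7,2]:2*31+1=63 · T[7,3]:3*90+31=301
[8] T[8,1]:1*1+0=1 · T[8,2]:2*63+1=127 · T[8,3]:3*301+63=966
[9] T[9,1]:1*1+0=1 · T[9,2]:2*127+1=255 · T[9,3]:3*966+127=3025
Read S(9,1) = 1, S(9,2) = 255, S(9,3) = 3025.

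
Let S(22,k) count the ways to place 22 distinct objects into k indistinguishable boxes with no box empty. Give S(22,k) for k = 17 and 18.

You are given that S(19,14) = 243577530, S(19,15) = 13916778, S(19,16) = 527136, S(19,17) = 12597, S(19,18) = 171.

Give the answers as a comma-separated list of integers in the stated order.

[20] T[20,15]:15*13916778+243577530=452329200 · T[20,16]:16*527136+13916778=22350954 · T[20,17]:17*12597+527136=741285 · T[20,18]:18*171+12597=15675
[21] T[21,16]:16*22350954+452329200=809944464 · T[21,17]:17*741285+22350954=34952799 · T[21,18]:18*15675+741285=1023435
[22] T[22,17]:17*34952799+809944464=1404142047 · T[22,18]:18*1023435+34952799=53374629
Read S(22,17) = 1404142047, S(22,18) = 53374629.

1404142047, 53374629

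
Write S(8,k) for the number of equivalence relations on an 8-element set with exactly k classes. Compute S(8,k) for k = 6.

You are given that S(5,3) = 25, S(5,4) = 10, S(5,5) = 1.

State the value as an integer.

[6] T[6,4]:4*10+25=65 · T[6,5]:5*1+10=15 · T[6,6]:6*0+1=1
[7] T[7,5]:5*15+65=140 · T[7,6]:6*1+15=21
[8] T[8,6]:6*21+140=266
Read S(8,6) = 266.

266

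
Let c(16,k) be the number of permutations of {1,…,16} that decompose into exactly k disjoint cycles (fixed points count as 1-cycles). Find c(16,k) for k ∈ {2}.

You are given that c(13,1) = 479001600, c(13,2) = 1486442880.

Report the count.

i=14: T(14,1)=0+13·479001600=6227020800 | T(14,2)=479001600+13·1486442880=19802759040
i=15: T(15,1)=0+14·6227020800=87178291200 | T(15,2)=6227020800+14·19802759040=283465647360
i=16: T(16,2)=87178291200+15·283465647360=4339163001600
Read c(16,2) = 4339163001600.

4339163001600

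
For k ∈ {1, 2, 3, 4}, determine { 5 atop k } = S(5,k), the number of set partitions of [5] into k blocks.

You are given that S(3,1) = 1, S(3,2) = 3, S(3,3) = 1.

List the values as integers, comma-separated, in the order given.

1, 15, 25, 10

[4] T[4,1]:1*1+0=1 · T[4,2]:2*3+1=7 · T[4,3]:3*1+3=6 · T[4,4]:4*0+1=1
[5] T[5,1]:1*1+0=1 · T[5,2]:2*7+1=15 · T[5,3]:3*6+7=25 · T[5,4]:4*1+6=10
Read S(5,1) = 1, S(5,2) = 15, S(5,3) = 25, S(5,4) = 10.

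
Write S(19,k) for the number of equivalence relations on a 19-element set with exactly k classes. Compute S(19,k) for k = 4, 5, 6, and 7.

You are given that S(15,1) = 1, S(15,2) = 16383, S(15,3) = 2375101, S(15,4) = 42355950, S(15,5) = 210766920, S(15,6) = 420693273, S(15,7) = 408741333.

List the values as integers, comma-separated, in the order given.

11259666950, 147589284710, 693081601779, 1492924634839

r16: T_16,1=1×1+0=1; T_16,2=2×16383+1=32767; T_16,3=3×2375101+16383=7141686; T_16,4=4×42355950+2375101=171798901; T_16,5=5×210766920+42355950=1096190550; T_16,6=6×420693273+210766920=2734926558; T_16,7=7×408741333+420693273=3281882604
r17: T_17,2=2×32767+1=65535; T_17,3=3×7141686+32767=21457825; T_17,4=4×171798901+7141686=694337290; T_17,5=5×1096190550+171798901=5652751651; T_17,6=6×2734926558+1096190550=17505749898; T_17,7=7×3281882604+2734926558=25708104786
r18: T_18,3=3×21457825+65535=64439010; T_18,4=4×694337290+21457825=2798806985; T_18,5=5×5652751651+694337290=28958095545; T_18,6=6×17505749898+5652751651=110687251039; T_18,7=7×25708104786+17505749898=197462483400
r19: T_19,4=4×2798806985+64439010=11259666950; T_19,5=5×28958095545+2798806985=147589284710; T_19,6=6×110687251039+28958095545=693081601779; T_19,7=7×197462483400+110687251039=1492924634839
Read S(19,4) = 11259666950, S(19,5) = 147589284710, S(19,6) = 693081601779, S(19,7) = 1492924634839.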